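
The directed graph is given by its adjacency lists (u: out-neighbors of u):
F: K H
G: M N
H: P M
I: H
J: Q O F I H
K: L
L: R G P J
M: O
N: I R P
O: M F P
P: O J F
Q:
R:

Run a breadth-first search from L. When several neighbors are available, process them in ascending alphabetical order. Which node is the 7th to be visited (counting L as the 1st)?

N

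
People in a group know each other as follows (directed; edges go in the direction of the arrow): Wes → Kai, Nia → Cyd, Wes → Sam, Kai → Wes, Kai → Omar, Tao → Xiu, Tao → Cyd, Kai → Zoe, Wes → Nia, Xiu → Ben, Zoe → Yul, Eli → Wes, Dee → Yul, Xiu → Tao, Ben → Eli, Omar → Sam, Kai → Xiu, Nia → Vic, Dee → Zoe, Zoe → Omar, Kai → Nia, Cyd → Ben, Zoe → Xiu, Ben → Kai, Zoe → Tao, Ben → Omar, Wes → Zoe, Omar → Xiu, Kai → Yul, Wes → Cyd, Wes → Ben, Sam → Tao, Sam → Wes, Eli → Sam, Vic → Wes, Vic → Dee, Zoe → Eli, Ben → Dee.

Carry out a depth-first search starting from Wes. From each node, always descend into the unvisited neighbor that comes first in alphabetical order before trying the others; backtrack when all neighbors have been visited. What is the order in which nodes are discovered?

Visit Wes
Wes → Ben
Ben → Dee
Dee → Yul
Dee → Zoe
Zoe → Eli
Eli → Sam
Sam → Tao
Tao → Cyd
Tao → Xiu
Zoe → Omar
Ben → Kai
Kai → Nia
Nia → Vic

Wes → Ben → Dee → Yul → Zoe → Eli → Sam → Tao → Cyd → Xiu → Omar → Kai → Nia → Vic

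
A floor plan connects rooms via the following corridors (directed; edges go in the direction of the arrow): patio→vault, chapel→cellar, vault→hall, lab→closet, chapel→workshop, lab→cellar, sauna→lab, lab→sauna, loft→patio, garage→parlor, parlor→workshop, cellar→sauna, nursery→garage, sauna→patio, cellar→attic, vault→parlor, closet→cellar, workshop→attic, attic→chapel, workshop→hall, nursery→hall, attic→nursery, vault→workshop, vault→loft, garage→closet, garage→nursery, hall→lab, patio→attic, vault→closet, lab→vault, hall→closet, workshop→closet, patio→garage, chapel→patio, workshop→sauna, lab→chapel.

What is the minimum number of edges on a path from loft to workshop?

Level 0: loft
Level 1: patio
Level 2: attic, garage, vault
Level 3: chapel, closet, hall, nursery, parlor, workshop
Level 4: cellar, lab, sauna
workshop first appears at level 3.

3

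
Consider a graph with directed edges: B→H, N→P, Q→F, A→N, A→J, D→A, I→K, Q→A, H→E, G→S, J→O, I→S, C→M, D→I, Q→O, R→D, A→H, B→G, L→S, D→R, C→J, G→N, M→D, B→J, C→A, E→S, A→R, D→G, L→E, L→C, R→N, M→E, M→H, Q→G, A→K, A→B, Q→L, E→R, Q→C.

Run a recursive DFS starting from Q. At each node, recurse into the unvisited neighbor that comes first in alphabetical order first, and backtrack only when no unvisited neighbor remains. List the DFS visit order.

Q, A, B, G, N, P, S, H, E, R, D, I, K, J, O, C, M, F, L

Visit Q
Q → A
A → B
B → G
G → N
N → P
G → S
B → H
H → E
E → R
R → D
D → I
I → K
B → J
J → O
Q → C
C → M
Q → F
Q → L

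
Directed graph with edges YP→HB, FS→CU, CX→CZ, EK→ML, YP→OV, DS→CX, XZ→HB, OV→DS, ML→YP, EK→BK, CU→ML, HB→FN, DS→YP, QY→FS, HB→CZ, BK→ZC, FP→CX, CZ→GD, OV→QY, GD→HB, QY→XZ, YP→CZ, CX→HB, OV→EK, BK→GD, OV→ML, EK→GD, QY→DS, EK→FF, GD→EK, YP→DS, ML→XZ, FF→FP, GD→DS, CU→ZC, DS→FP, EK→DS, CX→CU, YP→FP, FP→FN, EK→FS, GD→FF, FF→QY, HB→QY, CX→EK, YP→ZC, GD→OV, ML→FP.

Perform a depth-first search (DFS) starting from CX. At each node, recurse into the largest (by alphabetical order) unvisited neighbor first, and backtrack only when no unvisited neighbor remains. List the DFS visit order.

CX HB QY XZ FS CU ZC ML YP OV EK GD FF FP FN DS BK CZ

Visit CX
CX → HB
HB → QY
QY → XZ
QY → FS
FS → CU
CU → ZC
CU → ML
ML → YP
YP → OV
OV → EK
EK → GD
GD → FF
FF → FP
FP → FN
GD → DS
EK → BK
YP → CZ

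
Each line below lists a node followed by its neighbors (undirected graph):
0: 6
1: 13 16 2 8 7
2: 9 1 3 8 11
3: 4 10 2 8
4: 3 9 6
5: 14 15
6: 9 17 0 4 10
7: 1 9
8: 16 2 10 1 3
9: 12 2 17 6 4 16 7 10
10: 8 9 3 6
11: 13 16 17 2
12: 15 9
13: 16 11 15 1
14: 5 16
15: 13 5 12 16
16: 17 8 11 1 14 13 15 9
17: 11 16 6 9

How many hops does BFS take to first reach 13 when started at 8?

Level 0: 8
Level 1: 1, 2, 3, 10, 16
Level 2: 4, 6, 7, 9, 11, 13, 14, 15, 17
Level 3: 0, 5, 12
13 first appears at level 2.

2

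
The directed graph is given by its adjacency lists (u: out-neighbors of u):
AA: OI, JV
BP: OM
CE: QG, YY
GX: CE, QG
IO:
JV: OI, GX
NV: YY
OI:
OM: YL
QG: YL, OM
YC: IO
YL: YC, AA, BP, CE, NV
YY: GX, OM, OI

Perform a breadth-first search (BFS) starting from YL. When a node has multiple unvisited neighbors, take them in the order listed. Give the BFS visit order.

Visit YL; enqueue YC, AA, BP, CE, NV → queue [YC, AA, BP, CE, NV]
Visit YC; enqueue IO → queue [AA, BP, CE, NV, IO]
Visit AA; enqueue OI, JV → queue [BP, CE, NV, IO, OI, JV]
Visit BP; enqueue OM → queue [CE, NV, IO, OI, JV, OM]
Visit CE; enqueue QG, YY → queue [NV, IO, OI, JV, OM, QG, YY]
Visit NV → queue [IO, OI, JV, OM, QG, YY]
Visit IO → queue [OI, JV, OM, QG, YY]
Visit OI → queue [JV, OM, QG, YY]
Visit JV; enqueue GX → queue [OM, QG, YY, GX]
Visit OM → queue [QG, YY, GX]
Visit QG → queue [YY, GX]
Visit YY → queue [GX]
Visit GX → queue []

YL, YC, AA, BP, CE, NV, IO, OI, JV, OM, QG, YY, GX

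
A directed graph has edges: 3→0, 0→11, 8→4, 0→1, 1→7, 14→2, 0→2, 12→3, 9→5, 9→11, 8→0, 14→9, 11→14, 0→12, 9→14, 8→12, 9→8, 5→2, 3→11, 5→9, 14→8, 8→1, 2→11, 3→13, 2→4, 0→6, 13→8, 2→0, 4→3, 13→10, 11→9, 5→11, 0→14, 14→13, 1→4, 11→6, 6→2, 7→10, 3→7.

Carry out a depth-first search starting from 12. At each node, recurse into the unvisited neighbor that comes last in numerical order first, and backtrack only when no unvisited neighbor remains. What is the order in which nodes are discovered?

Visit 12
12 → 3
3 → 13
13 → 10
13 → 8
8 → 4
8 → 1
1 → 7
8 → 0
0 → 14
14 → 9
9 → 11
11 → 6
6 → 2
9 → 5

12 -> 3 -> 13 -> 10 -> 8 -> 4 -> 1 -> 7 -> 0 -> 14 -> 9 -> 11 -> 6 -> 2 -> 5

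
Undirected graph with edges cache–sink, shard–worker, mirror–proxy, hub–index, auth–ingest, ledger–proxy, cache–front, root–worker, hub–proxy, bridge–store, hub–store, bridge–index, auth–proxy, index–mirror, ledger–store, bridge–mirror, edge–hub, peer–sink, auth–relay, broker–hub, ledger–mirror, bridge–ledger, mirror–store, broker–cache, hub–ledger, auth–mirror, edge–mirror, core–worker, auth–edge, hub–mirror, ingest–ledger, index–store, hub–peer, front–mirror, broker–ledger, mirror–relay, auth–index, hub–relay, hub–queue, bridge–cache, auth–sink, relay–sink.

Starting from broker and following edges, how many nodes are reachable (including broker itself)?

BFS from broker visits: broker, cache, hub, ledger, bridge, front, sink, edge, index, mirror, peer, proxy, queue, relay, store, ingest, auth
Reachable nodes: 17 of 21 total.

17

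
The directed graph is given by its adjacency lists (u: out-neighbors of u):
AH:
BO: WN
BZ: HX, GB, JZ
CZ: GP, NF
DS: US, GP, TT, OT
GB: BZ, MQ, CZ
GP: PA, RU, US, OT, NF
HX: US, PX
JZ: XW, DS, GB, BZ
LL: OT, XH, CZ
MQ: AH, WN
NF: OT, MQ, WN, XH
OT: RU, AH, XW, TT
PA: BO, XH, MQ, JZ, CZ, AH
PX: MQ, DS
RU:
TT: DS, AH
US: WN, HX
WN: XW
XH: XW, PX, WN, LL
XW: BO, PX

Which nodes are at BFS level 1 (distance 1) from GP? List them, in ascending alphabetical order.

NF, OT, PA, RU, US

Level 0: GP
Level 1: NF, OT, PA, RU, US
Level 2: AH, BO, CZ, HX, JZ, MQ, TT, WN, XH, XW
Level 3: BZ, DS, GB, LL, PX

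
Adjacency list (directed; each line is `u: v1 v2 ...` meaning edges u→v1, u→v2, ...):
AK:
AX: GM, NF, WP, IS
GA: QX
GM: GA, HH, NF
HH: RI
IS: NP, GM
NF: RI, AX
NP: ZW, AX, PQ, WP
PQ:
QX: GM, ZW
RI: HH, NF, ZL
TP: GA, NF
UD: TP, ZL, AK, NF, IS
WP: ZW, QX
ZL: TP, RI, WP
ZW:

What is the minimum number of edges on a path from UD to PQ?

Level 0: UD
Level 1: AK, IS, NF, TP, ZL
Level 2: AX, GA, GM, NP, RI, WP
Level 3: HH, PQ, QX, ZW
PQ first appears at level 3.

3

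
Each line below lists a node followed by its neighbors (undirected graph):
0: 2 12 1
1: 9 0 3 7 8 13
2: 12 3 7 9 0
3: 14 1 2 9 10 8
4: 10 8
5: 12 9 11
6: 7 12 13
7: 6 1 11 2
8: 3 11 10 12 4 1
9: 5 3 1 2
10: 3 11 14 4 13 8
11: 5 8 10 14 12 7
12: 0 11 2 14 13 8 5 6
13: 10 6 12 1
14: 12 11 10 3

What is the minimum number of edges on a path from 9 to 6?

3

Level 0: 9
Level 1: 1, 2, 3, 5
Level 2: 0, 7, 8, 10, 11, 12, 13, 14
Level 3: 4, 6
6 first appears at level 3.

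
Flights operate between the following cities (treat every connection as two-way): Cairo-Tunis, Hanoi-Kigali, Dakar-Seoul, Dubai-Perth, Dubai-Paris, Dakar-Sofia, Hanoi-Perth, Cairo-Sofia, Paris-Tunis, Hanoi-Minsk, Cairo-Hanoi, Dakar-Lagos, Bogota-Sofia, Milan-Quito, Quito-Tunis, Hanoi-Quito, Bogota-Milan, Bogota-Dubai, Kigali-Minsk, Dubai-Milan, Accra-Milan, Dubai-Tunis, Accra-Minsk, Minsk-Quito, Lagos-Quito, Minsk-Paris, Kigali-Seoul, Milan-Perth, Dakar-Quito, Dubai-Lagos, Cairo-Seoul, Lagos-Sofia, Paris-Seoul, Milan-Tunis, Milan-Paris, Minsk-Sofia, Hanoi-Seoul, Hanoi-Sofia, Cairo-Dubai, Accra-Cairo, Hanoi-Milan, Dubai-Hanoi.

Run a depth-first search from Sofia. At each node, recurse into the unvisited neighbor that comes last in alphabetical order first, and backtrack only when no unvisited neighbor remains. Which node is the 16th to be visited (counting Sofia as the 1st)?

Bogota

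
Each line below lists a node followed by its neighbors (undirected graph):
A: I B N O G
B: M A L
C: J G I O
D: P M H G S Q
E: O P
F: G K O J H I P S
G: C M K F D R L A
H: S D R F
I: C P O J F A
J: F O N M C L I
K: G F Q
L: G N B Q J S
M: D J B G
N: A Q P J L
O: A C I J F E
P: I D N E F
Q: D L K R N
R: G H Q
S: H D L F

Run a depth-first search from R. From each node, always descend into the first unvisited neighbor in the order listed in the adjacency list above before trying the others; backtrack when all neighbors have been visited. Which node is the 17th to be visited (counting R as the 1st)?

Visit R
R → G
G → C
C → J
J → F
F → K
K → Q
Q → D
D → P
P → I
I → O
O → A
A → B
B → M
B → L
L → N
L → S
S → H
O → E

Visit order: R, G, C, J, F, K, Q, D, P, I, O, A, B, M, L, N, S, H, E

S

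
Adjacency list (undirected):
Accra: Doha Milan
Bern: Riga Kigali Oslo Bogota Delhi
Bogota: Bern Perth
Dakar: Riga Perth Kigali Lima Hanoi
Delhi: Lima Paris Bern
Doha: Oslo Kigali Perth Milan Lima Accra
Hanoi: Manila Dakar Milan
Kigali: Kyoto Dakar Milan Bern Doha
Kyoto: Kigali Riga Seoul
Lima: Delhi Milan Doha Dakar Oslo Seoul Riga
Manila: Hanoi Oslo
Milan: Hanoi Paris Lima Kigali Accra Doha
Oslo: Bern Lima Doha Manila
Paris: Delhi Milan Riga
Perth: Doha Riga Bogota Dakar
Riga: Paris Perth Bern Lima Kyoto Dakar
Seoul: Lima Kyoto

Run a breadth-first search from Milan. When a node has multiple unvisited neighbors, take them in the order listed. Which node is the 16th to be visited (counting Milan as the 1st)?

Visit Milan; enqueue Hanoi, Paris, Lima, Kigali, Accra, Doha → queue [Hanoi, Paris, Lima, Kigali, Accra, Doha]
Visit Hanoi; enqueue Manila, Dakar → queue [Paris, Lima, Kigali, Accra, Doha, Manila, Dakar]
Visit Paris; enqueue Delhi, Riga → queue [Lima, Kigali, Accra, Doha, Manila, Dakar, Delhi, Riga]
Visit Lima; enqueue Oslo, Seoul → queue [Kigali, Accra, Doha, Manila, Dakar, Delhi, Riga, Oslo, Seoul]
Visit Kigali; enqueue Kyoto, Bern → queue [Accra, Doha, Manila, Dakar, Delhi, Riga, Oslo, Seoul, Kyoto, Bern]
Visit Accra → queue [Doha, Manila, Dakar, Delhi, Riga, Oslo, Seoul, Kyoto, Bern]
Visit Doha; enqueue Perth → queue [Manila, Dakar, Delhi, Riga, Oslo, Seoul, Kyoto, Bern, Perth]
Visit Manila → queue [Dakar, Delhi, Riga, Oslo, Seoul, Kyoto, Bern, Perth]
Visit Dakar → queue [Delhi, Riga, Oslo, Seoul, Kyoto, Bern, Perth]
Visit Delhi → queue [Riga, Oslo, Seoul, Kyoto, Bern, Perth]
Visit Riga → queue [Oslo, Seoul, Kyoto, Bern, Perth]
Visit Oslo → queue [Seoul, Kyoto, Bern, Perth]
Visit Seoul → queue [Kyoto, Bern, Perth]
Visit Kyoto → queue [Bern, Perth]
Visit Bern; enqueue Bogota → queue [Perth, Bogota]
Visit Perth → queue [Bogota]
Visit Bogota → queue []

Visit order: Milan, Hanoi, Paris, Lima, Kigali, Accra, Doha, Manila, Dakar, Delhi, Riga, Oslo, Seoul, Kyoto, Bern, Perth, Bogota

Perth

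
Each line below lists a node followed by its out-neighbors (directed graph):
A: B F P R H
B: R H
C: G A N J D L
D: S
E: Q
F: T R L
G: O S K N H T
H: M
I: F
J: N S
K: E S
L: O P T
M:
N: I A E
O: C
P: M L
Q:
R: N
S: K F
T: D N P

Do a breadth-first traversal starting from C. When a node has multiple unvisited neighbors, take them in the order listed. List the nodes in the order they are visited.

Visit C; enqueue G, A, N, J, D, L → queue [G, A, N, J, D, L]
Visit G; enqueue O, S, K, H, T → queue [A, N, J, D, L, O, S, K, H, T]
Visit A; enqueue B, F, P, R → queue [N, J, D, L, O, S, K, H, T, B, F, P, R]
Visit N; enqueue I, E → queue [J, D, L, O, S, K, H, T, B, F, P, R, I, E]
Visit J → queue [D, L, O, S, K, H, T, B, F, P, R, I, E]
Visit D → queue [L, O, S, K, H, T, B, F, P, R, I, E]
Visit L → queue [O, S, K, H, T, B, F, P, R, I, E]
Visit O → queue [S, K, H, T, B, F, P, R, I, E]
Visit S → queue [K, H, T, B, F, P, R, I, E]
Visit K → queue [H, T, B, F, P, R, I, E]
Visit H; enqueue M → queue [T, B, F, P, R, I, E, M]
Visit T → queue [B, F, P, R, I, E, M]
Visit B → queue [F, P, R, I, E, M]
Visit F → queue [P, R, I, E, M]
Visit P → queue [R, I, E, M]
Visit R → queue [I, E, M]
Visit I → queue [E, M]
Visit E; enqueue Q → queue [M, Q]
Visit M → queue [Q]
Visit Q → queue []

C → G → A → N → J → D → L → O → S → K → H → T → B → F → P → R → I → E → M → Q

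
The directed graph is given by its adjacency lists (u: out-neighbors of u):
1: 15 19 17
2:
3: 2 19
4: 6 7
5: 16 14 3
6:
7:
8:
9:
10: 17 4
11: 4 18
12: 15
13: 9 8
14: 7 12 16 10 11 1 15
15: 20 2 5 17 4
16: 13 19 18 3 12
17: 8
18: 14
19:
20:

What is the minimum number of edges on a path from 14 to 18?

2

Level 0: 14
Level 1: 1, 7, 10, 11, 12, 15, 16
Level 2: 2, 3, 4, 5, 13, 17, 18, 19, 20
Level 3: 6, 8, 9
18 first appears at level 2.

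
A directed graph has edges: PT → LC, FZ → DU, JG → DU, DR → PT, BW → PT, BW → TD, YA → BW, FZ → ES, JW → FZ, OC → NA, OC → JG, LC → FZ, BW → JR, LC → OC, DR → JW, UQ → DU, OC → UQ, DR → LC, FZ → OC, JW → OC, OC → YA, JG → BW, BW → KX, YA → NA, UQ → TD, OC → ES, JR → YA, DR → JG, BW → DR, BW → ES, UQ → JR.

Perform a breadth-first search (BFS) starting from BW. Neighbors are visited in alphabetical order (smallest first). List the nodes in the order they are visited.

BW, DR, ES, JR, KX, PT, TD, JG, JW, LC, YA, DU, FZ, OC, NA, UQ

Visit BW; enqueue DR, ES, JR, KX, PT, TD → queue [DR, ES, JR, KX, PT, TD]
Visit DR; enqueue JG, JW, LC → queue [ES, JR, KX, PT, TD, JG, JW, LC]
Visit ES → queue [JR, KX, PT, TD, JG, JW, LC]
Visit JR; enqueue YA → queue [KX, PT, TD, JG, JW, LC, YA]
Visit KX → queue [PT, TD, JG, JW, LC, YA]
Visit PT → queue [TD, JG, JW, LC, YA]
Visit TD → queue [JG, JW, LC, YA]
Visit JG; enqueue DU → queue [JW, LC, YA, DU]
Visit JW; enqueue FZ, OC → queue [LC, YA, DU, FZ, OC]
Visit LC → queue [YA, DU, FZ, OC]
Visit YA; enqueue NA → queue [DU, FZ, OC, NA]
Visit DU → queue [FZ, OC, NA]
Visit FZ → queue [OC, NA]
Visit OC; enqueue UQ → queue [NA, UQ]
Visit NA → queue [UQ]
Visit UQ → queue []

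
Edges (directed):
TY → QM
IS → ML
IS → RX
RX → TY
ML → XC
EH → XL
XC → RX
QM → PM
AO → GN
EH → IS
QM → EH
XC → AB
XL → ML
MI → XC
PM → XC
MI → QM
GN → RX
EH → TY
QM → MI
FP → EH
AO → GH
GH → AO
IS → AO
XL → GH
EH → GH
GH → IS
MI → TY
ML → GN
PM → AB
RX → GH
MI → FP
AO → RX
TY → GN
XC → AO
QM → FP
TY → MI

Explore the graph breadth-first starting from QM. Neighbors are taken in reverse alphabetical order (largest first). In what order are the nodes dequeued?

QM PM MI FP EH XC AB TY XL IS GH RX AO GN ML

Visit QM; enqueue PM, MI, FP, EH → queue [PM, MI, FP, EH]
Visit PM; enqueue XC, AB → queue [MI, FP, EH, XC, AB]
Visit MI; enqueue TY → queue [FP, EH, XC, AB, TY]
Visit FP → queue [EH, XC, AB, TY]
Visit EH; enqueue XL, IS, GH → queue [XC, AB, TY, XL, IS, GH]
Visit XC; enqueue RX, AO → queue [AB, TY, XL, IS, GH, RX, AO]
Visit AB → queue [TY, XL, IS, GH, RX, AO]
Visit TY; enqueue GN → queue [XL, IS, GH, RX, AO, GN]
Visit XL; enqueue ML → queue [IS, GH, RX, AO, GN, ML]
Visit IS → queue [GH, RX, AO, GN, ML]
Visit GH → queue [RX, AO, GN, ML]
Visit RX → queue [AO, GN, ML]
Visit AO → queue [GN, ML]
Visit GN → queue [ML]
Visit ML → queue []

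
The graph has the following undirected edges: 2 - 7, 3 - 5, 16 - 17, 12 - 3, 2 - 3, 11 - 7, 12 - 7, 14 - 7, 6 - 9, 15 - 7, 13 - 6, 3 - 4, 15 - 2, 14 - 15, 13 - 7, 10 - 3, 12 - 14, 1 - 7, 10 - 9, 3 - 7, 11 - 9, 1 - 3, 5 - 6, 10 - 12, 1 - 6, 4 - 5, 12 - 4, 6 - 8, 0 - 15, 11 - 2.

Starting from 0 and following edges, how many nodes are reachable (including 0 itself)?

BFS from 0 visits: 0, 15, 14, 7, 2, 12, 13, 11, 3, 1, 10, 4, 6, 9, 5, 8
Reachable nodes: 16 of 18 total.

16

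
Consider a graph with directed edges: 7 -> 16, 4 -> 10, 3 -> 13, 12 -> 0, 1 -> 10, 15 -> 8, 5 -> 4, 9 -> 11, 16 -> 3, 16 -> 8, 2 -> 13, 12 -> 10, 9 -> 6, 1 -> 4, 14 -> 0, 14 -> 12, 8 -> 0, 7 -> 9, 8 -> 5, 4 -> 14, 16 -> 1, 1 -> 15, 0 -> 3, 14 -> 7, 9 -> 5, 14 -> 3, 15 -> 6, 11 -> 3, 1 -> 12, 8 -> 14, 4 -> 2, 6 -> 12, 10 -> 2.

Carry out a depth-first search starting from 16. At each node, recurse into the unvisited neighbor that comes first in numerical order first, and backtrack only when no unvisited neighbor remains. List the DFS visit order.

16 1 4 2 13 10 14 0 3 7 9 5 6 12 11 15 8

Visit 16
16 → 1
1 → 4
4 → 2
2 → 13
4 → 10
4 → 14
14 → 0
0 → 3
14 → 7
7 → 9
9 → 5
9 → 6
6 → 12
9 → 11
1 → 15
15 → 8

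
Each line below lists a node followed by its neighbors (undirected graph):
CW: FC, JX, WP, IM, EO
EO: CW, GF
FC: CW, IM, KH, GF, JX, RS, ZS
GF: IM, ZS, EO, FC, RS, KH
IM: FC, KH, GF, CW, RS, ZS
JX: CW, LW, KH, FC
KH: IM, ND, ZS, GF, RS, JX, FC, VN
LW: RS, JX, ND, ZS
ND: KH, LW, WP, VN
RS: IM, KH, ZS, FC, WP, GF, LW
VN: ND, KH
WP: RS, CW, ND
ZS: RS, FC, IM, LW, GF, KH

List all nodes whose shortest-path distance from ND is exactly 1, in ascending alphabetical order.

Level 0: ND
Level 1: KH, LW, VN, WP
Level 2: CW, FC, GF, IM, JX, RS, ZS
Level 3: EO

KH, LW, VN, WP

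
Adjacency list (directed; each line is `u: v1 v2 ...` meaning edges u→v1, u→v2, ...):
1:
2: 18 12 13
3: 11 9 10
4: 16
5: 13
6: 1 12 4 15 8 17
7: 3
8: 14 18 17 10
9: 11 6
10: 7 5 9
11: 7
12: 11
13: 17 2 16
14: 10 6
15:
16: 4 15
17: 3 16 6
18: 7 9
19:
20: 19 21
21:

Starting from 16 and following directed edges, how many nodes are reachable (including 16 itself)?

3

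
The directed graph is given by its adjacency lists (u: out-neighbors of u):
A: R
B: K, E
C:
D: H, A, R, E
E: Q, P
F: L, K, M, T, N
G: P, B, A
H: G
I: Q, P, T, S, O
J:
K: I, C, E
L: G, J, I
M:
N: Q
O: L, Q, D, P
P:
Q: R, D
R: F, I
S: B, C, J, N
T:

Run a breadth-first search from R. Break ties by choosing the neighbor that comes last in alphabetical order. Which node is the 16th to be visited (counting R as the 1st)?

D

Visit R; enqueue I, F → queue [I, F]
Visit I; enqueue T, S, Q, P, O → queue [F, T, S, Q, P, O]
Visit F; enqueue N, M, L, K → queue [T, S, Q, P, O, N, M, L, K]
Visit T → queue [S, Q, P, O, N, M, L, K]
Visit S; enqueue J, C, B → queue [Q, P, O, N, M, L, K, J, C, B]
Visit Q; enqueue D → queue [P, O, N, M, L, K, J, C, B, D]
Visit P → queue [O, N, M, L, K, J, C, B, D]
Visit O → queue [N, M, L, K, J, C, B, D]
Visit N → queue [M, L, K, J, C, B, D]
Visit M → queue [L, K, J, C, B, D]
Visit L; enqueue G → queue [K, J, C, B, D, G]
Visit K; enqueue E → queue [J, C, B, D, G, E]
Visit J → queue [C, B, D, G, E]
Visit C → queue [B, D, G, E]
Visit B → queue [D, G, E]
Visit D; enqueue H, A → queue [G, E, H, A]
Visit G → queue [E, H, A]
Visit E → queue [H, A]
Visit H → queue [A]
Visit A → queue []

Visit order: R, I, F, T, S, Q, P, O, N, M, L, K, J, C, B, D, G, E, H, A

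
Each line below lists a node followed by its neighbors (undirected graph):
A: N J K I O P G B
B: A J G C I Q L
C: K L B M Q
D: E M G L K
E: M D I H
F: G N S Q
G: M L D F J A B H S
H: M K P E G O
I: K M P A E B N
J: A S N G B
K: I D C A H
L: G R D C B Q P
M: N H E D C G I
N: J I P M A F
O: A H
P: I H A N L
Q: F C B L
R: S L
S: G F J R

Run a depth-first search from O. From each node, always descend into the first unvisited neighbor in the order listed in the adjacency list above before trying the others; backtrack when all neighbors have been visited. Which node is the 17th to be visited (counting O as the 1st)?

B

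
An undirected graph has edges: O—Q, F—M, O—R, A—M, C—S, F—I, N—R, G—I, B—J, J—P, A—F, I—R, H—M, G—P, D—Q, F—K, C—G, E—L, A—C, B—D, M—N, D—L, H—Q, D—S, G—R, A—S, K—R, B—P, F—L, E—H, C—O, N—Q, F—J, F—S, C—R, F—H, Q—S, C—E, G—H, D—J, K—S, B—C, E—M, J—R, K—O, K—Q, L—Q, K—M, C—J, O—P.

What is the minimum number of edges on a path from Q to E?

2

Level 0: Q
Level 1: D, H, K, L, N, O, S
Level 2: A, B, C, E, F, G, J, M, P, R
Level 3: I
E first appears at level 2.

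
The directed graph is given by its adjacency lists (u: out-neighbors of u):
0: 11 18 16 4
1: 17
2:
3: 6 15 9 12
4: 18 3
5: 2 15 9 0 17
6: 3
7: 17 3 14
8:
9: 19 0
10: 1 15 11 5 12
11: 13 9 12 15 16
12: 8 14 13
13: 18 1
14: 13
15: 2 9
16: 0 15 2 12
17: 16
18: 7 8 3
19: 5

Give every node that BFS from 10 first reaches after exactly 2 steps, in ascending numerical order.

0, 2, 8, 9, 13, 14, 16, 17

Level 0: 10
Level 1: 1, 5, 11, 12, 15
Level 2: 0, 2, 8, 9, 13, 14, 16, 17
Level 3: 4, 18, 19
Level 4: 3, 7
Level 5: 6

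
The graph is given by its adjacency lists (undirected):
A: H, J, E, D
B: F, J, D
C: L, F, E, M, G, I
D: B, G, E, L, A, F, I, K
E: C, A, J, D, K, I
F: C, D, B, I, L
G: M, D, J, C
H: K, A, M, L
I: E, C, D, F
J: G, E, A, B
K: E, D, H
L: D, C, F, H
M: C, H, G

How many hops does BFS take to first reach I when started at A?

Level 0: A
Level 1: D, E, H, J
Level 2: B, C, F, G, I, K, L, M
I first appears at level 2.

2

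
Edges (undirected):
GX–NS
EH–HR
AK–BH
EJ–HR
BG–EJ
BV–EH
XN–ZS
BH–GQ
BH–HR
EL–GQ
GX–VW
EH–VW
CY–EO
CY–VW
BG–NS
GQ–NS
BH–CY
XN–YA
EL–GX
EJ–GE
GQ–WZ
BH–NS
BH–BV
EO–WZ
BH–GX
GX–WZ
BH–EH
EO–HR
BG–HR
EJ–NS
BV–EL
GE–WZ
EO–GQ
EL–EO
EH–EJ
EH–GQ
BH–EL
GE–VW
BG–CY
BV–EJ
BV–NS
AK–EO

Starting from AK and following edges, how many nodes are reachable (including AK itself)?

BFS from AK visits: AK, BH, EO, BV, CY, EH, EL, GQ, GX, HR, NS, WZ, EJ, BG, VW, GE
Reachable nodes: 16 of 19 total.

16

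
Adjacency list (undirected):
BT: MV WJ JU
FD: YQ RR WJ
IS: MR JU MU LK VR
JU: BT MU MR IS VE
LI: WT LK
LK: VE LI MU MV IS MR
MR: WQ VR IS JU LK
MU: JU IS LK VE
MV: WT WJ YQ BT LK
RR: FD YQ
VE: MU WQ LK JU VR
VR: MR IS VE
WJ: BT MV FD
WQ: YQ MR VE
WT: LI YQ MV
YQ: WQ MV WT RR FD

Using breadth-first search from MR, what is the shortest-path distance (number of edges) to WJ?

3

Level 0: MR
Level 1: IS, JU, LK, VR, WQ
Level 2: BT, LI, MU, MV, VE, YQ
Level 3: FD, RR, WJ, WT
WJ first appears at level 3.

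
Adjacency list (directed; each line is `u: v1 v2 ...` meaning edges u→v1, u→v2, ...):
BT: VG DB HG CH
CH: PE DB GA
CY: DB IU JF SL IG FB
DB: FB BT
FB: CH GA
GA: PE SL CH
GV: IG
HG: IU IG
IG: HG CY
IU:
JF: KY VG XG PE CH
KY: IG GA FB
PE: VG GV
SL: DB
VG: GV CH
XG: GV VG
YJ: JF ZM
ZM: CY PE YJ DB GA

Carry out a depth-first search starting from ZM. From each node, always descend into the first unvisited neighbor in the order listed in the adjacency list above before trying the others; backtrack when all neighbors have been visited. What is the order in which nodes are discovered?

Visit ZM
ZM → CY
CY → DB
DB → FB
FB → CH
CH → PE
PE → VG
VG → GV
GV → IG
IG → HG
HG → IU
CH → GA
GA → SL
DB → BT
CY → JF
JF → KY
JF → XG
ZM → YJ

ZM, CY, DB, FB, CH, PE, VG, GV, IG, HG, IU, GA, SL, BT, JF, KY, XG, YJ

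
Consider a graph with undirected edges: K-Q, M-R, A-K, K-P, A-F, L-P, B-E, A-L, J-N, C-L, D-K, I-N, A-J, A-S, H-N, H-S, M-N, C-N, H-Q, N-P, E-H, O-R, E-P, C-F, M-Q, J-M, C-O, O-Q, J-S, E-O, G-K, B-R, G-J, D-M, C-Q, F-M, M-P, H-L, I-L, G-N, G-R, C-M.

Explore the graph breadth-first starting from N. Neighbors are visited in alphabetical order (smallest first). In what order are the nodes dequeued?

N -> C -> G -> H -> I -> J -> M -> P -> F -> L -> O -> Q -> K -> R -> E -> S -> A -> D -> B

Visit N; enqueue C, G, H, I, J, M, P → queue [C, G, H, I, J, M, P]
Visit C; enqueue F, L, O, Q → queue [G, H, I, J, M, P, F, L, O, Q]
Visit G; enqueue K, R → queue [H, I, J, M, P, F, L, O, Q, K, R]
Visit H; enqueue E, S → queue [I, J, M, P, F, L, O, Q, K, R, E, S]
Visit I → queue [J, M, P, F, L, O, Q, K, R, E, S]
Visit J; enqueue A → queue [M, P, F, L, O, Q, K, R, E, S, A]
Visit M; enqueue D → queue [P, F, L, O, Q, K, R, E, S, A, D]
Visit P → queue [F, L, O, Q, K, R, E, S, A, D]
Visit F → queue [L, O, Q, K, R, E, S, A, D]
Visit L → queue [O, Q, K, R, E, S, A, D]
Visit O → queue [Q, K, R, E, S, A, D]
Visit Q → queue [K, R, E, S, A, D]
Visit K → queue [R, E, S, A, D]
Visit R; enqueue B → queue [E, S, A, D, B]
Visit E → queue [S, A, D, B]
Visit S → queue [A, D, B]
Visit A → queue [D, B]
Visit D → queue [B]
Visit B → queue []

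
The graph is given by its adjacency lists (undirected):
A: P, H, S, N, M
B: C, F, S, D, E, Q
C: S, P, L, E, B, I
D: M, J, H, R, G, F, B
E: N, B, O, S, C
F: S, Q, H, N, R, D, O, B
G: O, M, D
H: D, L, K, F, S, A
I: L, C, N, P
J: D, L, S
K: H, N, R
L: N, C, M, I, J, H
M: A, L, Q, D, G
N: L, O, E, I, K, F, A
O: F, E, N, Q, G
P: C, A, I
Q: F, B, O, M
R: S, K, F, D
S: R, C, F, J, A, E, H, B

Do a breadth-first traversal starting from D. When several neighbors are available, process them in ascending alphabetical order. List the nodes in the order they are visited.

D -> B -> F -> G -> H -> J -> M -> R -> C -> E -> Q -> S -> N -> O -> A -> K -> L -> I -> P

Visit D; enqueue B, F, G, H, J, M, R → queue [B, F, G, H, J, M, R]
Visit B; enqueue C, E, Q, S → queue [F, G, H, J, M, R, C, E, Q, S]
Visit F; enqueue N, O → queue [G, H, J, M, R, C, E, Q, S, N, O]
Visit G → queue [H, J, M, R, C, E, Q, S, N, O]
Visit H; enqueue A, K, L → queue [J, M, R, C, E, Q, S, N, O, A, K, L]
Visit J → queue [M, R, C, E, Q, S, N, O, A, K, L]
Visit M → queue [R, C, E, Q, S, N, O, A, K, L]
Visit R → queue [C, E, Q, S, N, O, A, K, L]
Visit C; enqueue I, P → queue [E, Q, S, N, O, A, K, L, I, P]
Visit E → queue [Q, S, N, O, A, K, L, I, P]
Visit Q → queue [S, N, O, A, K, L, I, P]
Visit S → queue [N, O, A, K, L, I, P]
Visit N → queue [O, A, K, L, I, P]
Visit O → queue [A, K, L, I, P]
Visit A → queue [K, L, I, P]
Visit K → queue [L, I, P]
Visit L → queue [I, P]
Visit I → queue [P]
Visit P → queue []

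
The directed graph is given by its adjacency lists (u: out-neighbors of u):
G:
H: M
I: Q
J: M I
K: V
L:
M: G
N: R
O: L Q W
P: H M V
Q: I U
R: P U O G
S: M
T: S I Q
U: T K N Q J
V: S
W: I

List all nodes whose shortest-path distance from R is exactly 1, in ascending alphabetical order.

G, O, P, U

Level 0: R
Level 1: G, O, P, U
Level 2: H, J, K, L, M, N, Q, T, V, W
Level 3: I, S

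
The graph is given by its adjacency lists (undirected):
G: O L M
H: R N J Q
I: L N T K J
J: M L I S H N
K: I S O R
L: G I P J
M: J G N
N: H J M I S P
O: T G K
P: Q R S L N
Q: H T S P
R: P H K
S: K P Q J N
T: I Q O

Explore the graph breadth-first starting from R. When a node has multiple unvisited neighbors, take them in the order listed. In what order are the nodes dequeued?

Visit R; enqueue P, H, K → queue [P, H, K]
Visit P; enqueue Q, S, L, N → queue [H, K, Q, S, L, N]
Visit H; enqueue J → queue [K, Q, S, L, N, J]
Visit K; enqueue I, O → queue [Q, S, L, N, J, I, O]
Visit Q; enqueue T → queue [S, L, N, J, I, O, T]
Visit S → queue [L, N, J, I, O, T]
Visit L; enqueue G → queue [N, J, I, O, T, G]
Visit N; enqueue M → queue [J, I, O, T, G, M]
Visit J → queue [I, O, T, G, M]
Visit I → queue [O, T, G, M]
Visit O → queue [T, G, M]
Visit T → queue [G, M]
Visit G → queue [M]
Visit M → queue []

R P H K Q S L N J I O T G M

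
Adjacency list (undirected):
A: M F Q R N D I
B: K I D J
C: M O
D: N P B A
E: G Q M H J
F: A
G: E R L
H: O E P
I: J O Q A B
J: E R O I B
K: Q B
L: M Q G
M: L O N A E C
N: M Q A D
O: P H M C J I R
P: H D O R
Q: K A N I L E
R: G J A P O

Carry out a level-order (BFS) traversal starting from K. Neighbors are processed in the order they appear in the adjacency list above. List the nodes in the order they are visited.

K, Q, B, A, N, I, L, E, D, J, M, F, R, O, G, H, P, C

Visit K; enqueue Q, B → queue [Q, B]
Visit Q; enqueue A, N, I, L, E → queue [B, A, N, I, L, E]
Visit B; enqueue D, J → queue [A, N, I, L, E, D, J]
Visit A; enqueue M, F, R → queue [N, I, L, E, D, J, M, F, R]
Visit N → queue [I, L, E, D, J, M, F, R]
Visit I; enqueue O → queue [L, E, D, J, M, F, R, O]
Visit L; enqueue G → queue [E, D, J, M, F, R, O, G]
Visit E; enqueue H → queue [D, J, M, F, R, O, G, H]
Visit D; enqueue P → queue [J, M, F, R, O, G, H, P]
Visit J → queue [M, F, R, O, G, H, P]
Visit M; enqueue C → queue [F, R, O, G, H, P, C]
Visit F → queue [R, O, G, H, P, C]
Visit R → queue [O, G, H, P, C]
Visit O → queue [G, H, P, C]
Visit G → queue [H, P, C]
Visit H → queue [P, C]
Visit P → queue [C]
Visit C → queue []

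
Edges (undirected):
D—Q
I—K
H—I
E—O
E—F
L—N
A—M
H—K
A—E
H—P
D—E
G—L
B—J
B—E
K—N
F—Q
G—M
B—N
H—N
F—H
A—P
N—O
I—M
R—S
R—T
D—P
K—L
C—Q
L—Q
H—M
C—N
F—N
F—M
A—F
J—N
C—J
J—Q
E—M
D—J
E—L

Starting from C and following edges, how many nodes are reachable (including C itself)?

17

BFS from C visits: C, Q, N, J, L, F, D, O, K, H, B, G, E, M, A, P, I
Reachable nodes: 17 of 20 total.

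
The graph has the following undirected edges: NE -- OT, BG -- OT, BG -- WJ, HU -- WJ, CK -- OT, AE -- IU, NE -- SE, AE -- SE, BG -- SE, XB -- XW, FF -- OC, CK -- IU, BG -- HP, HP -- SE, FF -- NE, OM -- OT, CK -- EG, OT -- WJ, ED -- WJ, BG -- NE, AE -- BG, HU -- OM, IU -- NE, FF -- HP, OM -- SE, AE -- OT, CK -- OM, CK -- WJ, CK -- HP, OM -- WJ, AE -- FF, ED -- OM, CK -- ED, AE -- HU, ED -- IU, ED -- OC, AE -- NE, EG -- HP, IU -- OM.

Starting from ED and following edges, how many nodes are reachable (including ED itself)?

15

BFS from ED visits: ED, CK, IU, OC, OM, WJ, EG, HP, OT, AE, NE, FF, HU, SE, BG
Reachable nodes: 15 of 17 total.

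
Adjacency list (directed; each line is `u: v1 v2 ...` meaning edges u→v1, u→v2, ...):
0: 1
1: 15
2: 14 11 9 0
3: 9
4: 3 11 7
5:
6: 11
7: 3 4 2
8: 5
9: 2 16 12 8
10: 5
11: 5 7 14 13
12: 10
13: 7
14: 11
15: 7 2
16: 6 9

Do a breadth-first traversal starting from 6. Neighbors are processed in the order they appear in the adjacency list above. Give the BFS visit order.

Visit 6; enqueue 11 → queue [11]
Visit 11; enqueue 5, 7, 14, 13 → queue [5, 7, 14, 13]
Visit 5 → queue [7, 14, 13]
Visit 7; enqueue 3, 4, 2 → queue [14, 13, 3, 4, 2]
Visit 14 → queue [13, 3, 4, 2]
Visit 13 → queue [3, 4, 2]
Visit 3; enqueue 9 → queue [4, 2, 9]
Visit 4 → queue [2, 9]
Visit 2; enqueue 0 → queue [9, 0]
Visit 9; enqueue 16, 12, 8 → queue [0, 16, 12, 8]
Visit 0; enqueue 1 → queue [16, 12, 8, 1]
Visit 16 → queue [12, 8, 1]
Visit 12; enqueue 10 → queue [8, 1, 10]
Visit 8 → queue [1, 10]
Visit 1; enqueue 15 → queue [10, 15]
Visit 10 → queue [15]
Visit 15 → queue []

6 → 11 → 5 → 7 → 14 → 13 → 3 → 4 → 2 → 9 → 0 → 16 → 12 → 8 → 1 → 10 → 15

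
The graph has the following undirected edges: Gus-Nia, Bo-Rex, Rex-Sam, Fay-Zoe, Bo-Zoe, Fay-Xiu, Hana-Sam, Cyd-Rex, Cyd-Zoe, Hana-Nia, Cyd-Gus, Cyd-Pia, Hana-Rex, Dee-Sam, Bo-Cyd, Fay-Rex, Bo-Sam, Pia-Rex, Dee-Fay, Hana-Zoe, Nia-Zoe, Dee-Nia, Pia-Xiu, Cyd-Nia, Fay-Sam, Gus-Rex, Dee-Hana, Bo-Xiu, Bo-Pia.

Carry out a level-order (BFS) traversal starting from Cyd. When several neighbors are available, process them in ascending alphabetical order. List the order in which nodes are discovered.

Cyd, Bo, Gus, Nia, Pia, Rex, Zoe, Sam, Xiu, Dee, Hana, Fay

Visit Cyd; enqueue Bo, Gus, Nia, Pia, Rex, Zoe → queue [Bo, Gus, Nia, Pia, Rex, Zoe]
Visit Bo; enqueue Sam, Xiu → queue [Gus, Nia, Pia, Rex, Zoe, Sam, Xiu]
Visit Gus → queue [Nia, Pia, Rex, Zoe, Sam, Xiu]
Visit Nia; enqueue Dee, Hana → queue [Pia, Rex, Zoe, Sam, Xiu, Dee, Hana]
Visit Pia → queue [Rex, Zoe, Sam, Xiu, Dee, Hana]
Visit Rex; enqueue Fay → queue [Zoe, Sam, Xiu, Dee, Hana, Fay]
Visit Zoe → queue [Sam, Xiu, Dee, Hana, Fay]
Visit Sam → queue [Xiu, Dee, Hana, Fay]
Visit Xiu → queue [Dee, Hana, Fay]
Visit Dee → queue [Hana, Fay]
Visit Hana → queue [Fay]
Visit Fay → queue []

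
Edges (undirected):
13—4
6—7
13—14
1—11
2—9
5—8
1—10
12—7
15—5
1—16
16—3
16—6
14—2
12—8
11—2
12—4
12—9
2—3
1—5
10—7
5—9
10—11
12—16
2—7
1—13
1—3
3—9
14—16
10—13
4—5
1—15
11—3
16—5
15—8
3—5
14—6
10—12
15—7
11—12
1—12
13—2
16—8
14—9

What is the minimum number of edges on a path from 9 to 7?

2

Level 0: 9
Level 1: 2, 3, 5, 12, 14
Level 2: 1, 4, 6, 7, 8, 10, 11, 13, 15, 16
7 first appears at level 2.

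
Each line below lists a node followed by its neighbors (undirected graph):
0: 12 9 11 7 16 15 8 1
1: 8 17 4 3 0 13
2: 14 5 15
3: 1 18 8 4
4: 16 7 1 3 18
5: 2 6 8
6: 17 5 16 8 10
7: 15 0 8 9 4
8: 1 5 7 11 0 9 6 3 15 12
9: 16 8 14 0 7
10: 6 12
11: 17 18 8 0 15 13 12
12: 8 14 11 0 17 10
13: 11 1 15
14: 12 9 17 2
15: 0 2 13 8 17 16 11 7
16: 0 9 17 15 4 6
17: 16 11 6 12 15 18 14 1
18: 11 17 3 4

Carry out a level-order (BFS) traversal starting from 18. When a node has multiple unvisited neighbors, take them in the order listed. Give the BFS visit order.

18 -> 11 -> 17 -> 3 -> 4 -> 8 -> 0 -> 15 -> 13 -> 12 -> 16 -> 6 -> 14 -> 1 -> 7 -> 5 -> 9 -> 2 -> 10

Visit 18; enqueue 11, 17, 3, 4 → queue [11, 17, 3, 4]
Visit 11; enqueue 8, 0, 15, 13, 12 → queue [17, 3, 4, 8, 0, 15, 13, 12]
Visit 17; enqueue 16, 6, 14, 1 → queue [3, 4, 8, 0, 15, 13, 12, 16, 6, 14, 1]
Visit 3 → queue [4, 8, 0, 15, 13, 12, 16, 6, 14, 1]
Visit 4; enqueue 7 → queue [8, 0, 15, 13, 12, 16, 6, 14, 1, 7]
Visit 8; enqueue 5, 9 → queue [0, 15, 13, 12, 16, 6, 14, 1, 7, 5, 9]
Visit 0 → queue [15, 13, 12, 16, 6, 14, 1, 7, 5, 9]
Visit 15; enqueue 2 → queue [13, 12, 16, 6, 14, 1, 7, 5, 9, 2]
Visit 13 → queue [12, 16, 6, 14, 1, 7, 5, 9, 2]
Visit 12; enqueue 10 → queue [16, 6, 14, 1, 7, 5, 9, 2, 10]
Visit 16 → queue [6, 14, 1, 7, 5, 9, 2, 10]
Visit 6 → queue [14, 1, 7, 5, 9, 2, 10]
Visit 14 → queue [1, 7, 5, 9, 2, 10]
Visit 1 → queue [7, 5, 9, 2, 10]
Visit 7 → queue [5, 9, 2, 10]
Visit 5 → queue [9, 2, 10]
Visit 9 → queue [2, 10]
Visit 2 → queue [10]
Visit 10 → queue []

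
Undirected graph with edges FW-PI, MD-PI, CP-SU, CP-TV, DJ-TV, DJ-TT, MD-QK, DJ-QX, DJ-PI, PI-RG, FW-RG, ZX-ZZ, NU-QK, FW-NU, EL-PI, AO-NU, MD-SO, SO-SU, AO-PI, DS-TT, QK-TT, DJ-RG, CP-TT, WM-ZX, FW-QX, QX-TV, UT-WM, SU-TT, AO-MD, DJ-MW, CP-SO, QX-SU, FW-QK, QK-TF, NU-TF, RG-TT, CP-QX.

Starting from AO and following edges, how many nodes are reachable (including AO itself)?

18

BFS from AO visits: AO, MD, NU, PI, QK, SO, FW, TF, DJ, EL, RG, TT, CP, SU, QX, MW, TV, DS
Reachable nodes: 18 of 22 total.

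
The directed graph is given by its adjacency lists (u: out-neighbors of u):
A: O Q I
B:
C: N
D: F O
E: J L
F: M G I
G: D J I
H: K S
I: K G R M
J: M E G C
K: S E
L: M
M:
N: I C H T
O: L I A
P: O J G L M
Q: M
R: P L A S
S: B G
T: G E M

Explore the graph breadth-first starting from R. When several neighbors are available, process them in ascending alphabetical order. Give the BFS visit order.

R A L P S I O Q M G J B K D C E F N H T

Visit R; enqueue A, L, P, S → queue [A, L, P, S]
Visit A; enqueue I, O, Q → queue [L, P, S, I, O, Q]
Visit L; enqueue M → queue [P, S, I, O, Q, M]
Visit P; enqueue G, J → queue [S, I, O, Q, M, G, J]
Visit S; enqueue B → queue [I, O, Q, M, G, J, B]
Visit I; enqueue K → queue [O, Q, M, G, J, B, K]
Visit O → queue [Q, M, G, J, B, K]
Visit Q → queue [M, G, J, B, K]
Visit M → queue [G, J, B, K]
Visit G; enqueue D → queue [J, B, K, D]
Visit J; enqueue C, E → queue [B, K, D, C, E]
Visit B → queue [K, D, C, E]
Visit K → queue [D, C, E]
Visit D; enqueue F → queue [C, E, F]
Visit C; enqueue N → queue [E, F, N]
Visit E → queue [F, N]
Visit F → queue [N]
Visit N; enqueue H, T → queue [H, T]
Visit H → queue [T]
Visit T → queue []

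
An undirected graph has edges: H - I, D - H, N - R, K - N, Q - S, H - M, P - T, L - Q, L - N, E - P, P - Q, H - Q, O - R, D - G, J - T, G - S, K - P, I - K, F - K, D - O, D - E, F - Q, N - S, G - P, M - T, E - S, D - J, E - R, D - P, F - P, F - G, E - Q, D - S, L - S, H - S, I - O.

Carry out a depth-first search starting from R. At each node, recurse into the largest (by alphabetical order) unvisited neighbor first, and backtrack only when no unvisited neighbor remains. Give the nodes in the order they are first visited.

Visit R
R → O
O → I
I → K
K → P
P → T
T → M
M → H
H → S
S → Q
Q → L
L → N
Q → F
F → G
G → D
D → J
D → E

R → O → I → K → P → T → M → H → S → Q → L → N → F → G → D → J → E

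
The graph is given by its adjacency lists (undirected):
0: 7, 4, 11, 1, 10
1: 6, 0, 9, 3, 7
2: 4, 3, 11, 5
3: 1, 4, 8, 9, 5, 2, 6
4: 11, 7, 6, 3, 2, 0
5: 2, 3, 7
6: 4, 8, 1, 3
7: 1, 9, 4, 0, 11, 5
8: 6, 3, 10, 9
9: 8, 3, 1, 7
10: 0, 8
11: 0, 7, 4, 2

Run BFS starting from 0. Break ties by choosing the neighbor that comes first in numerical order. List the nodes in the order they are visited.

0, 1, 4, 7, 10, 11, 3, 6, 9, 2, 5, 8

Visit 0; enqueue 1, 4, 7, 10, 11 → queue [1, 4, 7, 10, 11]
Visit 1; enqueue 3, 6, 9 → queue [4, 7, 10, 11, 3, 6, 9]
Visit 4; enqueue 2 → queue [7, 10, 11, 3, 6, 9, 2]
Visit 7; enqueue 5 → queue [10, 11, 3, 6, 9, 2, 5]
Visit 10; enqueue 8 → queue [11, 3, 6, 9, 2, 5, 8]
Visit 11 → queue [3, 6, 9, 2, 5, 8]
Visit 3 → queue [6, 9, 2, 5, 8]
Visit 6 → queue [9, 2, 5, 8]
Visit 9 → queue [2, 5, 8]
Visit 2 → queue [5, 8]
Visit 5 → queue [8]
Visit 8 → queue []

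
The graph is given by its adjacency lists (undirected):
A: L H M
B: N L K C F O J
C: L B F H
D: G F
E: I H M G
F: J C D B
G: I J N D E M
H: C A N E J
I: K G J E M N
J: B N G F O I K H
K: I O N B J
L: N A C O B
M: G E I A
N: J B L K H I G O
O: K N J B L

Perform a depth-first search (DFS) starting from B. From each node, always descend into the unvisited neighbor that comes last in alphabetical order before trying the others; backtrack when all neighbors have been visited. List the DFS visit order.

B -> O -> N -> L -> C -> H -> J -> K -> I -> M -> G -> E -> D -> F -> A

Visit B
B → O
O → N
N → L
L → C
C → H
H → J
J → K
K → I
I → M
M → G
G → E
G → D
D → F
M → A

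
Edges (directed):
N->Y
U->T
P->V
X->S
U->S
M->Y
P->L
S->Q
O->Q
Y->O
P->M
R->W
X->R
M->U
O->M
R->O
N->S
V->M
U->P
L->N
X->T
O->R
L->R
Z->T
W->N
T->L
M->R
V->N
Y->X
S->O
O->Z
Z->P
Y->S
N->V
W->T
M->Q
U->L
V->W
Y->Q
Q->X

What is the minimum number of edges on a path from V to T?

2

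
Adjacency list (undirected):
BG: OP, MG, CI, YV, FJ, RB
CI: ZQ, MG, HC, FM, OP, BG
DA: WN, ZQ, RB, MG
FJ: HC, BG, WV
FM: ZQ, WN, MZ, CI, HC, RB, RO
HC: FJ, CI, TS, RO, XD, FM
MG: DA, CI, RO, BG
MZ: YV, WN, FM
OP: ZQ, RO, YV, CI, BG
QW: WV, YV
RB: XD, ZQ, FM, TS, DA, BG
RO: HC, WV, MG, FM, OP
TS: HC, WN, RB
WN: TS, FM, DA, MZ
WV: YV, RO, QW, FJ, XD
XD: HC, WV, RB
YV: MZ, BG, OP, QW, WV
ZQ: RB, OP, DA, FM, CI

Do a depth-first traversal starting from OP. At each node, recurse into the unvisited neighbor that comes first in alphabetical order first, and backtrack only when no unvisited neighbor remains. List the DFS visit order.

OP → BG → CI → FM → HC → FJ → WV → QW → YV → MZ → WN → DA → MG → RO → RB → TS → XD → ZQ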